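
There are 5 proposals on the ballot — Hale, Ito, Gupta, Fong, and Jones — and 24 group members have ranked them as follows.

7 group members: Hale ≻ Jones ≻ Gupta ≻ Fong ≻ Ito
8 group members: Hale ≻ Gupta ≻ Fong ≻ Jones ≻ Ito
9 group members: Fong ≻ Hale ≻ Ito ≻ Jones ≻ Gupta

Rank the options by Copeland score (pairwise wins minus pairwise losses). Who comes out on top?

Pairwise results:
  Hale vs Ito: Hale wins 24–0.
  Hale vs Gupta: Hale wins 24–0.
  Hale vs Fong: Hale wins 15–9.
  Hale vs Jones: Hale wins 24–0.
  Ito vs Gupta: Gupta wins 15–9.
  Ito vs Fong: Fong wins 24–0.
  Ito vs Jones: Jones wins 15–9.
  Gupta vs Fong: Gupta wins 15–9.
  Gupta vs Jones: Jones wins 16–8.
  Fong vs Jones: Fong wins 17–7.
Copeland scores (wins − losses):
  Hale: 4 − 0 = 4
  Ito: 0 − 4 = -4
  Gupta: 2 − 2 = 0
  Fong: 2 − 2 = 0
  Jones: 2 − 2 = 0
Hale has the best Copeland score.

Hale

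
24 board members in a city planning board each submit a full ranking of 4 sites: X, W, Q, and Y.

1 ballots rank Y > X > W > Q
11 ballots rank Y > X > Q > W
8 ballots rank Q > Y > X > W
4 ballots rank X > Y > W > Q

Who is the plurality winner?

Y

First-place vote totals:
  X: 4
  W: 0
  Q: 8
  Y: 12
Y has the most first-place votes.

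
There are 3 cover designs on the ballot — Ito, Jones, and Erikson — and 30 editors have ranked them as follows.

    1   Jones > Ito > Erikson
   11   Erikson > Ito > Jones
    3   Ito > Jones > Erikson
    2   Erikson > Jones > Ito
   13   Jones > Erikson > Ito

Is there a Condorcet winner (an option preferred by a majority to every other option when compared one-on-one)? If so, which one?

Jones

Head-to-head results (30 voters total):
Ito vs Jones: Jones wins 16–14.
Ito vs Erikson: Erikson wins 26–4.
Jones vs Erikson: Jones wins 17–13.
Jones beats each rival — Ito (16–14), Erikson (17–13) — so Jones is the Condorcet winner.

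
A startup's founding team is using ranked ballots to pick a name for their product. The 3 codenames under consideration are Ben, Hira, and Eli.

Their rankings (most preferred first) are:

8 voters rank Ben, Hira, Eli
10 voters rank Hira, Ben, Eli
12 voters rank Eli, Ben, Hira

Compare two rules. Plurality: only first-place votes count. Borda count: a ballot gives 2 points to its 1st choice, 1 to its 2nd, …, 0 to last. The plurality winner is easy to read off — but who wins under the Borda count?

Ben

Plurality first-place counts: Ben 8, Hira 10, Eli 12 → Eli.
Borda totals: Ben 38, Hira 28, Eli 24 → Ben.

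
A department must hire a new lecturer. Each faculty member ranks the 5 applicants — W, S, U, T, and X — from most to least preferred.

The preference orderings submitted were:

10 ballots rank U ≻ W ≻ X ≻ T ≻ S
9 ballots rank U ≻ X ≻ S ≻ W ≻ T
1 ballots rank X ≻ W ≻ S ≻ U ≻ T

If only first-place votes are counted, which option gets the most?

First-place vote totals:
  W: 0
  S: 0
  U: 19
  T: 0
  X: 1
U has the most first-place votes.

U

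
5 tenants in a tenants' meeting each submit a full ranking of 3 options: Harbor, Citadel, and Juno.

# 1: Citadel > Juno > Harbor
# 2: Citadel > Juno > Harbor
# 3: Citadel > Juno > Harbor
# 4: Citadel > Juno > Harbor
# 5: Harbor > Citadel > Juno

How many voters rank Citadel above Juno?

5

Ballots ranking Citadel above Juno: 5.
Ballots ranking Juno above Citadel: 0.
So 5 of 5 voters prefer Citadel to Juno.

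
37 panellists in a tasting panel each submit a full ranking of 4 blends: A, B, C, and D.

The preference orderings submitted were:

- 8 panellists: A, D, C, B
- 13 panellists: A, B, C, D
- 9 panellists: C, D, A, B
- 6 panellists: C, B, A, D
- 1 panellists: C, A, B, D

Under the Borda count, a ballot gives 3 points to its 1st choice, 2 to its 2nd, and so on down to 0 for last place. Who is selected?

Borda scores:
  A: 8·3 + 13·3 + 9·1 + 6·1 + 2 = 80
  B: 8·0 + 13·2 + 9·0 + 6·2 + 1 = 39
  C: 8·1 + 13·1 + 9·3 + 6·3 + 3 = 69
  D: 8·2 + 13·0 + 9·2 + 6·0 + 0 = 34
A has the highest total.

A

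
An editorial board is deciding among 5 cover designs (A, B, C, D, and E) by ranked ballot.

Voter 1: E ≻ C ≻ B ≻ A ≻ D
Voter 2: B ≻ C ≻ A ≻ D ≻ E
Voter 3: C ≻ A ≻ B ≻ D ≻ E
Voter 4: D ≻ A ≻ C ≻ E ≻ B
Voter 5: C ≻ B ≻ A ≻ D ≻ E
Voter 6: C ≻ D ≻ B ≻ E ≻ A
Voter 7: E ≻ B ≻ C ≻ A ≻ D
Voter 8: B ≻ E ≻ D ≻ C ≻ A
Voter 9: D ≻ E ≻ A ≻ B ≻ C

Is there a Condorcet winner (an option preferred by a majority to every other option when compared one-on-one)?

Head-to-head results (9 voters total):
A vs B: B wins 6–3.
A vs C: C wins 7–2.
A vs D: A wins 5–4.
A vs E: E wins 5–4.
B vs C: C wins 5–4.
B vs D: B wins 6–3.
B vs E: B wins 5–4.
C vs D: C wins 6–3.
C vs E: C wins 5–4.
D vs E: D wins 6–3.
C beats each rival — A (7–2), B (5–4), D (6–3), E (5–4) — so C is the Condorcet winner.

Yes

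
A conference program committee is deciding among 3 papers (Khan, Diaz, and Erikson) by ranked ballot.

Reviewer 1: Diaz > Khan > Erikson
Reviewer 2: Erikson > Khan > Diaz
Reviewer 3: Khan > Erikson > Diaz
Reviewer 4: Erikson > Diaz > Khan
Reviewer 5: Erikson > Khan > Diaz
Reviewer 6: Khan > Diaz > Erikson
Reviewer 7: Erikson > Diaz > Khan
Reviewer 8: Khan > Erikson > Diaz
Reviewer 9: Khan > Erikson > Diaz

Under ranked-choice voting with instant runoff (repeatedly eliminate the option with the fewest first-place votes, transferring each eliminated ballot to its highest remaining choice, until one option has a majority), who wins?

Khan

Round 1: Khan 4, Erikson 4, Diaz 1. Diaz has the fewest and is eliminated.
Round 2: Khan 5, Erikson 4. Khan has a majority.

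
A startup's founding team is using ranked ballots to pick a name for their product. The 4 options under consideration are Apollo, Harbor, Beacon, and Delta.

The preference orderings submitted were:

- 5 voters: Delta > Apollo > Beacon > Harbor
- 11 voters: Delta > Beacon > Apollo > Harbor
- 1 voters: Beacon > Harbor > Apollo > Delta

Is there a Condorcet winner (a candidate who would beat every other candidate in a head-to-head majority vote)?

Yes

Head-to-head results (17 voters total):
Apollo vs Harbor: Apollo wins 16–1.
Apollo vs Beacon: Beacon wins 12–5.
Apollo vs Delta: Delta wins 16–1.
Harbor vs Beacon: Beacon wins 17–0.
Harbor vs Delta: Delta wins 16–1.
Beacon vs Delta: Delta wins 16–1.
Delta beats each rival — Apollo (16–1), Harbor (16–1), Beacon (16–1) — so Delta is the Condorcet winner.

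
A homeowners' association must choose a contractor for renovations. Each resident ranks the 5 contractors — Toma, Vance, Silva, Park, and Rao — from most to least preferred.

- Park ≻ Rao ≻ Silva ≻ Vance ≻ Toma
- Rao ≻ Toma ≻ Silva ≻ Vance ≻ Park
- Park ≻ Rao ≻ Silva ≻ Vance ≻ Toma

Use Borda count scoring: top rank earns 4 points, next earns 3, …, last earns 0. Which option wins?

Rao

Borda scores:
  Toma: 0 + 3 + 0 = 3
  Vance: 1 + 1 + 1 = 3
  Silva: 2 + 2 + 2 = 6
  Park: 4 + 0 + 4 = 8
  Rao: 3 + 4 + 3 = 10
Rao has the highest total.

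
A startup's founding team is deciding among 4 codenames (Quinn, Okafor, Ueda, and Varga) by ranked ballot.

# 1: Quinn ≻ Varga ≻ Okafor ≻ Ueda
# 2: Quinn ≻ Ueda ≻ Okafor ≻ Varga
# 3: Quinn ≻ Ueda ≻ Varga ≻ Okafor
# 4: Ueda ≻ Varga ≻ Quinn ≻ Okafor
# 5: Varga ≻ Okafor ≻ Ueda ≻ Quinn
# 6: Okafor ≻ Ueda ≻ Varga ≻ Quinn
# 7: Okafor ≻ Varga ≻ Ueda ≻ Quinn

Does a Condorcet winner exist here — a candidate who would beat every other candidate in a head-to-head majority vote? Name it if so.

None — there is no Condorcet winner

Head-to-head results (7 voters total):
Quinn vs Okafor: Quinn wins 4–3.
Quinn vs Ueda: Ueda wins 4–3.
Quinn vs Varga: Varga wins 4–3.
Okafor vs Ueda: Okafor wins 4–3.
Okafor vs Varga: Varga wins 4–3.
Ueda vs Varga: Ueda wins 4–3.
No candidate beats all others: Quinn beats Okafor beats Ueda beats Quinn, a majority cycle.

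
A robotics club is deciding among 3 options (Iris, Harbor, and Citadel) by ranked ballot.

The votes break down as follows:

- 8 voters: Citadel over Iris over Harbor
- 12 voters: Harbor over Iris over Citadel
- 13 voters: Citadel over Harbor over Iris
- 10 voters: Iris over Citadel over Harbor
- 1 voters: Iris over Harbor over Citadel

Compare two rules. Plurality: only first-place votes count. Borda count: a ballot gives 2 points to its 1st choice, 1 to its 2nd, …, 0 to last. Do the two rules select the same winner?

Plurality first-place counts: Iris 11, Harbor 12, Citadel 21 → Citadel.
Borda totals: Iris 42, Harbor 38, Citadel 52 → Citadel.
The two rules agree on Citadel.

Yes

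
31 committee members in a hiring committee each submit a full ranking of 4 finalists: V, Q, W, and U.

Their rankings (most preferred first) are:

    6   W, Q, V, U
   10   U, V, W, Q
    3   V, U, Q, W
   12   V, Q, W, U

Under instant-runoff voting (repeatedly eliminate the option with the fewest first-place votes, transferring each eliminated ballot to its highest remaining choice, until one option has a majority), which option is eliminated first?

Q

Round 1: V 15, U 10, W 6, Q 0. Q has the fewest and is eliminated.
Round 2: V 15, U 10, W 6. W has the fewest and is eliminated.
Round 3: V 21, U 10. V has a majority.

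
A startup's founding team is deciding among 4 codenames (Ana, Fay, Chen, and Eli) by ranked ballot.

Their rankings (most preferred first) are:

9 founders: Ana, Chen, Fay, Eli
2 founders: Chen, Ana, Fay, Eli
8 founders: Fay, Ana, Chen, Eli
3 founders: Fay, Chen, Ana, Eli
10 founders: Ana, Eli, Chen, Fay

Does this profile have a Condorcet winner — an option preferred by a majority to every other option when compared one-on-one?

Yes

Head-to-head results (32 voters total):
Ana vs Fay: Ana wins 21–11.
Ana vs Chen: Ana wins 27–5.
Ana vs Eli: Ana wins 32–0.
Fay vs Chen: Chen wins 21–11.
Fay vs Eli: Fay wins 22–10.
Chen vs Eli: Chen wins 22–10.
Ana beats each rival — Fay (21–11), Chen (27–5), Eli (32–0) — so Ana is the Condorcet winner.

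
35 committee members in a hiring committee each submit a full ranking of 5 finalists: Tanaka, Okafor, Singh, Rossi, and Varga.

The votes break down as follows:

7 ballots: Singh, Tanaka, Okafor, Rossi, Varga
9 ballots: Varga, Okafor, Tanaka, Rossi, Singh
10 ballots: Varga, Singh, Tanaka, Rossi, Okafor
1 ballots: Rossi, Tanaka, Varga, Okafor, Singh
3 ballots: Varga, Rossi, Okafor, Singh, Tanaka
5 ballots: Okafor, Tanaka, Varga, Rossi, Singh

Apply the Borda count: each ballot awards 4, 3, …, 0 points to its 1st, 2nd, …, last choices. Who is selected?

Varga

Borda scores:
  Tanaka: 7·3 + 9·2 + 10·2 + 3 + 3·0 + 5·3 = 77
  Okafor: 7·2 + 9·3 + 10·0 + 1 + 3·2 + 5·4 = 68
  Singh: 7·4 + 9·0 + 10·3 + 0 + 3·1 + 5·0 = 61
  Rossi: 7·1 + 9·1 + 10·1 + 4 + 3·3 + 5·1 = 44
  Varga: 7·0 + 9·4 + 10·4 + 2 + 3·4 + 5·2 = 100
Varga has the highest total.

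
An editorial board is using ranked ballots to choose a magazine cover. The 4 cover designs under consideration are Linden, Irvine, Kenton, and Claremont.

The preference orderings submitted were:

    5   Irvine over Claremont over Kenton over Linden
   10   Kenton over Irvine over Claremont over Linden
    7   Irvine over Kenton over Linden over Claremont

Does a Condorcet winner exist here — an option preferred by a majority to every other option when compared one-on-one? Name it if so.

Irvine

Head-to-head results (22 voters total):
Linden vs Irvine: Irvine wins 22–0.
Linden vs Kenton: Kenton wins 22–0.
Linden vs Claremont: Claremont wins 15–7.
Irvine vs Kenton: Irvine wins 12–10.
Irvine vs Claremont: Irvine wins 22–0.
Kenton vs Claremont: Kenton wins 17–5.
Irvine beats each rival — Linden (22–0), Kenton (12–10), Claremont (22–0) — so Irvine is the Condorcet winner.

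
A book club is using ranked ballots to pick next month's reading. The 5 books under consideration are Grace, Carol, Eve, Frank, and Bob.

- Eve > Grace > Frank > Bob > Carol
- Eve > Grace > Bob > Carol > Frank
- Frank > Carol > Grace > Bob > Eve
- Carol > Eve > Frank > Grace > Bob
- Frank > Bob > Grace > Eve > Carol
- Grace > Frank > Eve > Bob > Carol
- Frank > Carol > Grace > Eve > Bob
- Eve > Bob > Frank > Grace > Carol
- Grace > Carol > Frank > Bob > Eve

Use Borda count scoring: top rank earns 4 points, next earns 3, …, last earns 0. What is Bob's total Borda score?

Borda scores:
  Grace: 3 + 3 + 2 + 1 + 2 + 4 + 2 + 1 + 4 = 22
  Carol: 0 + 1 + 3 + 4 + 0 + 0 + 3 + 0 + 3 = 14
  Eve: 4 + 4 + 0 + 3 + 1 + 2 + 1 + 4 + 0 = 19
  Frank: 2 + 0 + 4 + 2 + 4 + 3 + 4 + 2 + 2 = 23
  Bob: 1 + 2 + 1 + 0 + 3 + 1 + 0 + 3 + 1 = 12

12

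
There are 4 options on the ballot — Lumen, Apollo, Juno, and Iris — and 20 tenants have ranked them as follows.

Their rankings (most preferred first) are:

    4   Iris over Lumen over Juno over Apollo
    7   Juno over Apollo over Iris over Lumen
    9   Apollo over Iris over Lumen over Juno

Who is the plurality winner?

First-place vote totals:
  Lumen: 0
  Apollo: 9
  Juno: 7
  Iris: 4
Apollo has the most first-place votes.

Apollo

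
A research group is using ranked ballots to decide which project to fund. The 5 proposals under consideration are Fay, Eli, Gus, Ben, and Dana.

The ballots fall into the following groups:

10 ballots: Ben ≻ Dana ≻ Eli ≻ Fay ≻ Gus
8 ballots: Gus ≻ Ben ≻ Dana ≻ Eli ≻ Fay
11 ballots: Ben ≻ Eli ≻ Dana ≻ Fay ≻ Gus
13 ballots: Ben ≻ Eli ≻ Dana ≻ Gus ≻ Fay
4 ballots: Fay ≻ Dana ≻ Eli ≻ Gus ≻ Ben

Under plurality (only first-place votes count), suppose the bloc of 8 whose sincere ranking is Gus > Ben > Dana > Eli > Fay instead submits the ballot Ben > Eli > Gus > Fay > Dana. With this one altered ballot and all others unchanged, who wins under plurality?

Ben

First-place totals with the altered ballot: Fay 4, Eli 0, Gus 0, Ben 42, Dana 0.
The winner is unchanged: still Ben.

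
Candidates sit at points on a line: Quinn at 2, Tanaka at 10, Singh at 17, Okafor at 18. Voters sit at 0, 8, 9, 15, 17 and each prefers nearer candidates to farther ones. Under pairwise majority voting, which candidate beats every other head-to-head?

Tanaka

With single-peaked preferences on a line, the Condorcet winner is the candidate closest to the median voter.
The median voter (position 9) is closest to Tanaka at 10.
Check: Tanaka vs Okafor — voters closer to Tanaka: 3 of 5.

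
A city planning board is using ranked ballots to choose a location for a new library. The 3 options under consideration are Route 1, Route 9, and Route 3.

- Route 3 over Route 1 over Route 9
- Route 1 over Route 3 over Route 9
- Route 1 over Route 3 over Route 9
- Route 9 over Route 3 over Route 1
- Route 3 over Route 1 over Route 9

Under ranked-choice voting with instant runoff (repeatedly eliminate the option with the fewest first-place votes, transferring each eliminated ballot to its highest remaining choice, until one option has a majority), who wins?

Round 1: Route 1 2, Route 3 2, Route 9 1. Route 9 has the fewest and is eliminated.
Round 2: Route 3 3, Route 1 2. Route 3 has a majority.

Route 3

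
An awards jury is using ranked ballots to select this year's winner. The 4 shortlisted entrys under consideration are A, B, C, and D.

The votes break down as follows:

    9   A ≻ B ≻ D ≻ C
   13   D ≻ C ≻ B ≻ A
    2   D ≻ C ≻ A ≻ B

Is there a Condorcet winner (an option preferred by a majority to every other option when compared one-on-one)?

Yes

Head-to-head results (24 voters total):
A vs B: B wins 13–11.
A vs C: C wins 15–9.
A vs D: D wins 15–9.
B vs C: C wins 15–9.
B vs D: D wins 15–9.
C vs D: D wins 24–0.
D beats each rival — A (15–9), B (15–9), C (24–0) — so D is the Condorcet winner.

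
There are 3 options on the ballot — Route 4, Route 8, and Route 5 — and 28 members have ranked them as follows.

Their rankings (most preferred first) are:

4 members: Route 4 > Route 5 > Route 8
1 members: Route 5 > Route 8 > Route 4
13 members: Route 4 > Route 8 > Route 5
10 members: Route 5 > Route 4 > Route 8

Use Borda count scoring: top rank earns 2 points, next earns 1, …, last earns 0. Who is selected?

Borda scores:
  Route 4: 4·2 + 0 + 13·2 + 10·1 = 44
  Route 8: 4·0 + 1 + 13·1 + 10·0 = 14
  Route 5: 4·1 + 2 + 13·0 + 10·2 = 26
Route 4 has the highest total.

Route 4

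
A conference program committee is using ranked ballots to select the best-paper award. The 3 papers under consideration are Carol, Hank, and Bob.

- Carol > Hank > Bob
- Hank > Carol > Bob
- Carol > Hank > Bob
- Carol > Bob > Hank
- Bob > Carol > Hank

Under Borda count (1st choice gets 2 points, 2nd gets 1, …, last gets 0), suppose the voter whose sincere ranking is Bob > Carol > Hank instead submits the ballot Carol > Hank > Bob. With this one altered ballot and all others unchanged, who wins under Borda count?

Borda totals with the altered ballot: Carol 9, Hank 5, Bob 1.
The winner is unchanged: still Carol.

Carol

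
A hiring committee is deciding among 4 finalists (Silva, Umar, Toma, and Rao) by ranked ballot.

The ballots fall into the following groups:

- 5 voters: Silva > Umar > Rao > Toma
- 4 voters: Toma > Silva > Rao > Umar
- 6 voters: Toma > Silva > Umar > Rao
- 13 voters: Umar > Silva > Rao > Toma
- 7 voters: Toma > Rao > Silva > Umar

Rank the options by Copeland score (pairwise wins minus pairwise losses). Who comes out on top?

Pairwise results:
  Silva vs Umar: Silva wins 22–13.
  Silva vs Toma: Silva wins 18–17.
  Silva vs Rao: Silva wins 28–7.
  Umar vs Toma: Umar wins 18–17.
  Umar vs Rao: Umar wins 24–11.
  Toma vs Rao: Rao wins 18–17.
Copeland scores (wins − losses):
  Silva: 3 − 0 = 3
  Umar: 2 − 1 = 1
  Toma: 0 − 3 = -3
  Rao: 1 − 2 = -1
Silva has the best Copeland score.

Silva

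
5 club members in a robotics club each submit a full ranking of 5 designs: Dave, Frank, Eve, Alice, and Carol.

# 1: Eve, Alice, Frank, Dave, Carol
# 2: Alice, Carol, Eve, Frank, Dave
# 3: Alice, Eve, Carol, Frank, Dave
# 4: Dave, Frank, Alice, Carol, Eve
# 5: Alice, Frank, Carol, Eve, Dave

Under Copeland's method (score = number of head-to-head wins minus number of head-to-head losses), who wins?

Pairwise results:
  Dave vs Frank: Frank wins 4–1.
  Dave vs Eve: Eve wins 4–1.
  Dave vs Alice: Alice wins 4–1.
  Dave vs Carol: Carol wins 3–2.
  Frank vs Eve: Eve wins 3–2.
  Frank vs Alice: Alice wins 4–1.
  Frank vs Carol: Frank wins 3–2.
  Eve vs Alice: Alice wins 4–1.
  Eve vs Carol: Carol wins 3–2.
  Alice vs Carol: Alice wins 5–0.
Copeland scores (wins − losses):
  Dave: 0 − 4 = -4
  Frank: 2 − 2 = 0
  Eve: 2 − 2 = 0
  Alice: 4 − 0 = 4
  Carol: 2 − 2 = 0
Alice has the best Copeland score.

Alice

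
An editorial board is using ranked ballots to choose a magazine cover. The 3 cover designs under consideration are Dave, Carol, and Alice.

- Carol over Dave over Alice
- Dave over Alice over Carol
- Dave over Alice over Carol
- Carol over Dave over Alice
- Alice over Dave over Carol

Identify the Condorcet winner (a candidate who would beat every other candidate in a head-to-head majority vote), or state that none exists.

Head-to-head results (5 voters total):
Dave vs Carol: Dave wins 3–2.
Dave vs Alice: Dave wins 4–1.
Carol vs Alice: Alice wins 3–2.
Dave beats each rival — Carol (3–2), Alice (4–1) — so Dave is the Condorcet winner.

Dave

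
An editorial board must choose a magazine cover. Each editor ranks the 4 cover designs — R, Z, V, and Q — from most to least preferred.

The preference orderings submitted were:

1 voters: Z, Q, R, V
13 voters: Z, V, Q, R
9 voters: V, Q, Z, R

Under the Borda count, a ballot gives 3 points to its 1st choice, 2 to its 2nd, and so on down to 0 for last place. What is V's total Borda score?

Borda scores:
  R: 1 + 13·0 + 9·0 = 1
  Z: 3 + 13·3 + 9·1 = 51
  V: 0 + 13·2 + 9·3 = 53
  Q: 2 + 13·1 + 9·2 = 33

53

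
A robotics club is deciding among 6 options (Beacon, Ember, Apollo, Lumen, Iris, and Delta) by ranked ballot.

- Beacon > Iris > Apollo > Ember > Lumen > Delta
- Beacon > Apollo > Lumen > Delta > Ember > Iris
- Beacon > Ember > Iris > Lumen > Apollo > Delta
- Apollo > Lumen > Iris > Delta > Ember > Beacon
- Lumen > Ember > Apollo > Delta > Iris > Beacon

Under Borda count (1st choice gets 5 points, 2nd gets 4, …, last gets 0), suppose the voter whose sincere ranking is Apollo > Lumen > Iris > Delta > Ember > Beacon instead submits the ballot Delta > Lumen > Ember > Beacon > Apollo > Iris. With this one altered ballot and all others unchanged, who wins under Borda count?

Beacon

Borda totals with the altered ballot: Beacon 17, Ember 14, Apollo 12, Lumen 15, Iris 8, Delta 9.
The switch changes the winner from Apollo to Beacon.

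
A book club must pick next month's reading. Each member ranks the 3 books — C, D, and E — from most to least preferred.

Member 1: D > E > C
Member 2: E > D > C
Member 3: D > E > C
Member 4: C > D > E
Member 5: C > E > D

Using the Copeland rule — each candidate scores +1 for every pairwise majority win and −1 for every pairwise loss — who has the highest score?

Pairwise results:
  C vs D: D wins 3–2.
  C vs E: E wins 3–2.
  D vs E: D wins 3–2.
Copeland scores (wins − losses):
  C: 0 − 2 = -2
  D: 2 − 0 = 2
  E: 1 − 1 = 0
D has the best Copeland score.

D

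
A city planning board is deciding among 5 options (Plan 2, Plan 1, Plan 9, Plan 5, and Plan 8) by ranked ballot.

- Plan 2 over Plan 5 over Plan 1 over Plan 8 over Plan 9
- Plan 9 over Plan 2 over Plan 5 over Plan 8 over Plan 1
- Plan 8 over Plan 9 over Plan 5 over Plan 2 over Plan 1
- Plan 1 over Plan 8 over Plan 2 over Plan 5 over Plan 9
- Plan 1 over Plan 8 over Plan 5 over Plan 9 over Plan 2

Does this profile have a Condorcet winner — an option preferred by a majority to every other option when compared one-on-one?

Head-to-head results (5 voters total):
Plan 2 vs Plan 1: Plan 2 wins 3–2.
Plan 2 vs Plan 9: Plan 9 wins 3–2.
Plan 2 vs Plan 5: Plan 2 wins 3–2.
Plan 2 vs Plan 8: Plan 8 wins 3–2.
Plan 1 vs Plan 9: Plan 1 wins 3–2.
Plan 1 vs Plan 5: Plan 5 wins 3–2.
Plan 1 vs Plan 8: Plan 1 wins 3–2.
Plan 9 vs Plan 5: Plan 5 wins 3–2.
Plan 9 vs Plan 8: Plan 8 wins 4–1.
Plan 5 vs Plan 8: Plan 8 wins 3–2.
No candidate beats all others: Plan 2 beats Plan 1 beats Plan 9 beats Plan 2, a majority cycle.

No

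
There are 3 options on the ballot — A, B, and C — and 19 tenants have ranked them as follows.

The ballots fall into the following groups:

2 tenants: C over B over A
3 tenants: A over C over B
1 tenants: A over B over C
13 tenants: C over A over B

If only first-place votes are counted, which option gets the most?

First-place vote totals:
  A: 4
  B: 0
  C: 15
C has the most first-place votes.

C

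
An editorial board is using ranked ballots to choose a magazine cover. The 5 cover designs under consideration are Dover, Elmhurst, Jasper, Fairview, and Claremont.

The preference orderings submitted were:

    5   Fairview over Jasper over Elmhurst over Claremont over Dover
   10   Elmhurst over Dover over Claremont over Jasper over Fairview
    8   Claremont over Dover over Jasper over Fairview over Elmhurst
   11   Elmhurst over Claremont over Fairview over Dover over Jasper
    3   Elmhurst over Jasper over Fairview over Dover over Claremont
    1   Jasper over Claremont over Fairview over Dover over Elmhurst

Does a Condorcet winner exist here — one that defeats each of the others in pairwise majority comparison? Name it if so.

Head-to-head results (38 voters total):
Dover vs Elmhurst: Elmhurst wins 29–9.
Dover vs Jasper: Dover wins 29–9.
Dover vs Fairview: Fairview wins 20–18.
Dover vs Claremont: Claremont wins 25–13.
Elmhurst vs Jasper: Elmhurst wins 24–14.
Elmhurst vs Fairview: Elmhurst wins 24–14.
Elmhurst vs Claremont: Elmhurst wins 29–9.
Jasper vs Fairview: Jasper wins 22–16.
Jasper vs Claremont: Claremont wins 29–9.
Fairview vs Claremont: Claremont wins 30–8.
Elmhurst beats each rival — Dover (29–9), Jasper (24–14), Fairview (24–14), Claremont (29–9) — so Elmhurst is the Condorcet winner.

Elmhurst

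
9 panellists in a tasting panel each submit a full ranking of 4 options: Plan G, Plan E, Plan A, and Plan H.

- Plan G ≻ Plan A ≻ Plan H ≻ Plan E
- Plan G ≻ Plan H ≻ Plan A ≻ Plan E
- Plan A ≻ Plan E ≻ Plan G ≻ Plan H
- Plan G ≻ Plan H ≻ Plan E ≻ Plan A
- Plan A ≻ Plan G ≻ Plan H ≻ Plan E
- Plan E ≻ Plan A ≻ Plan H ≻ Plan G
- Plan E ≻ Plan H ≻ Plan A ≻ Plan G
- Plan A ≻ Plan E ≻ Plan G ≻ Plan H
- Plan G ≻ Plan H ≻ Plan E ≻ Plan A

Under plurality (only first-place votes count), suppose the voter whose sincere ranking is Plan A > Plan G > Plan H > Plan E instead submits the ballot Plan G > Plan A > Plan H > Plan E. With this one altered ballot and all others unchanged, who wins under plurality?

First-place totals with the altered ballot: Plan G 5, Plan E 2, Plan A 2, Plan H 0.
The winner is unchanged: still Plan G.

Plan G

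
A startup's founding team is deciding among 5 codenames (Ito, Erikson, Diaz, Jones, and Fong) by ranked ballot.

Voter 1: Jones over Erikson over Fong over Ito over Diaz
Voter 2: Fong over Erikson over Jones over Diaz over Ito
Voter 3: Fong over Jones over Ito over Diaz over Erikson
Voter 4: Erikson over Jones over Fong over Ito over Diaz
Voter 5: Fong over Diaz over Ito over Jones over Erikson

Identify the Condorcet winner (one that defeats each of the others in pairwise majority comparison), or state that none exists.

Head-to-head results (5 voters total):
Ito vs Erikson: Erikson wins 3–2.
Ito vs Diaz: Ito wins 3–2.
Ito vs Jones: Jones wins 4–1.
Ito vs Fong: Fong wins 5–0.
Erikson vs Diaz: Erikson wins 3–2.
Erikson vs Jones: Jones wins 3–2.
Erikson vs Fong: Fong wins 3–2.
Diaz vs Jones: Jones wins 4–1.
Diaz vs Fong: Fong wins 5–0.
Jones vs Fong: Fong wins 3–2.
Fong beats each rival — Ito (5–0), Erikson (3–2), Diaz (5–0), Jones (3–2) — so Fong is the Condorcet winner.

Fong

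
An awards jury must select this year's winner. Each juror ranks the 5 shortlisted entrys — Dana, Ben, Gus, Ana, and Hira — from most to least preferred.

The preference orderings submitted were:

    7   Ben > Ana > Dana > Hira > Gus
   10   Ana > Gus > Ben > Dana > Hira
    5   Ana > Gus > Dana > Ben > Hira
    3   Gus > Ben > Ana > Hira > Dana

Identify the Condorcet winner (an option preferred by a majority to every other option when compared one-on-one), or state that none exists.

Head-to-head results (25 voters total):
Dana vs Ben: Ben wins 20–5.
Dana vs Gus: Gus wins 18–7.
Dana vs Ana: Ana wins 25–0.
Dana vs Hira: Dana wins 22–3.
Ben vs Gus: Gus wins 18–7.
Ben vs Ana: Ana wins 15–10.
Ben vs Hira: Ben wins 25–0.
Gus vs Ana: Ana wins 22–3.
Gus vs Hira: Gus wins 18–7.
Ana vs Hira: Ana wins 25–0.
Ana beats each rival — Dana (25–0), Ben (15–10), Gus (22–3), Hira (25–0) — so Ana is the Condorcet winner.

Ana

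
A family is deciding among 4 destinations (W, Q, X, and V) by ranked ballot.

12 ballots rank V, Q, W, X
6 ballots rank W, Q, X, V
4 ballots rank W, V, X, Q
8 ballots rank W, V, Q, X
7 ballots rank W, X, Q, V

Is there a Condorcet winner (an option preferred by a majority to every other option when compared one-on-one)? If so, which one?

W

Head-to-head results (37 voters total):
W vs Q: W wins 25–12.
W vs X: W wins 37–0.
W vs V: W wins 25–12.
Q vs X: Q wins 26–11.
Q vs V: V wins 24–13.
X vs V: V wins 24–13.
W beats each rival — Q (25–12), X (37–0), V (25–12) — so W is the Condorcet winner.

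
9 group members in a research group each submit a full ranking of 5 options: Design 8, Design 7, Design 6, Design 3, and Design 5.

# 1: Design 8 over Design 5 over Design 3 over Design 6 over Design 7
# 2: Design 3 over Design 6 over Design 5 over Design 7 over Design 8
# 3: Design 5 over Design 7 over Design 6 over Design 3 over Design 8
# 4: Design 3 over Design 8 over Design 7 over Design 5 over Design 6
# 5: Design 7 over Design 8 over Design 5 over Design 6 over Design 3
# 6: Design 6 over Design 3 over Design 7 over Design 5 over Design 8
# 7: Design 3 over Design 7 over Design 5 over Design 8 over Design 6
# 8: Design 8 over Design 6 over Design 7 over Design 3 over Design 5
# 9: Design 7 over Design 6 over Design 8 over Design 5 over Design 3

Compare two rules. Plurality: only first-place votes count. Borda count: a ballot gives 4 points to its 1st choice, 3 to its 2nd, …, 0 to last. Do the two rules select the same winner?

Plurality first-place counts: Design 8 2, Design 7 2, Design 6 1, Design 3 3, Design 5 1 → Design 3.
Borda totals: Design 8 17, Design 7 21, Design 6 17, Design 3 19, Design 5 16 → Design 7.
The two rules disagree: plurality picks Design 3, Borda picks Design 7.

No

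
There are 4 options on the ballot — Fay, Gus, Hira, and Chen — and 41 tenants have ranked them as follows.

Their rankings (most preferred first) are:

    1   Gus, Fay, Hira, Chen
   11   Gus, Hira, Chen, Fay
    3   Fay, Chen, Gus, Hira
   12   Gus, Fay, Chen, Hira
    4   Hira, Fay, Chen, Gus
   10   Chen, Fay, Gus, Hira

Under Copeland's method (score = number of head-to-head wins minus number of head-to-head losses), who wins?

Pairwise results:
  Fay vs Gus: Gus wins 24–17.
  Fay vs Hira: Fay wins 26–15.
  Fay vs Chen: Chen wins 21–20.
  Gus vs Hira: Gus wins 37–4.
  Gus vs Chen: Gus wins 24–17.
  Hira vs Chen: Chen wins 25–16.
Copeland scores (wins − losses):
  Fay: 1 − 2 = -1
  Gus: 3 − 0 = 3
  Hira: 0 − 3 = -3
  Chen: 2 − 1 = 1
Gus has the best Copeland score.

Gus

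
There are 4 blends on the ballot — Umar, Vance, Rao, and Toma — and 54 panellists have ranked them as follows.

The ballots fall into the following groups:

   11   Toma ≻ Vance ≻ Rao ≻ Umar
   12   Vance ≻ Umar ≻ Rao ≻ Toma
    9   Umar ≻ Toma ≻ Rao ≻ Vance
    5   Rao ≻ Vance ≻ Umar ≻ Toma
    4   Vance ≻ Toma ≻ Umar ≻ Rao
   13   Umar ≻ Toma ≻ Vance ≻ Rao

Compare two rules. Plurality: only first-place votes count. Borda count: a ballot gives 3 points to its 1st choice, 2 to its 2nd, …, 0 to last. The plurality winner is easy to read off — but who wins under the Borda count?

Umar

Plurality first-place counts: Umar 22, Vance 16, Rao 5, Toma 11 → Umar.
Borda totals: Umar 99, Vance 93, Rao 47, Toma 85 → Umar.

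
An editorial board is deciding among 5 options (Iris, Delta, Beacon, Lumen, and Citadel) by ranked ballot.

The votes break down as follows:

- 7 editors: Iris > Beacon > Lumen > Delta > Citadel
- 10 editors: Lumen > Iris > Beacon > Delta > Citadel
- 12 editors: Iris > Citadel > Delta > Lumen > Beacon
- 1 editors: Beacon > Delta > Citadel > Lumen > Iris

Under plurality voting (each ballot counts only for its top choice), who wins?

First-place vote totals:
  Iris: 19
  Delta: 0
  Beacon: 1
  Lumen: 10
  Citadel: 0
Iris has the most first-place votes.

Iris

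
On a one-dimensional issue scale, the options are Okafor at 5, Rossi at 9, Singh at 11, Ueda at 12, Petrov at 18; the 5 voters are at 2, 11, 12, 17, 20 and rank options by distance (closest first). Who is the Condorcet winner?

Ueda

With single-peaked preferences on a line, the Condorcet winner is the candidate closest to the median voter.
The median voter (position 12) is closest to Ueda at 12.
Check: Ueda vs Rossi — voters closer to Ueda: 4 of 5.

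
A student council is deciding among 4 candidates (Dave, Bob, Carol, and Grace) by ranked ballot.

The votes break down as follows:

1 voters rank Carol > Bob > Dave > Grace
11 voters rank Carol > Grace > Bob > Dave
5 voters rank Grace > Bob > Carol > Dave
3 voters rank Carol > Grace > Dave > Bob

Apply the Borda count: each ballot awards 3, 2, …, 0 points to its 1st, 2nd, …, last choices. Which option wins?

Borda scores:
  Dave: 1 + 11·0 + 5·0 + 3·1 = 4
  Bob: 2 + 11·1 + 5·2 + 3·0 = 23
  Carol: 3 + 11·3 + 5·1 + 3·3 = 50
  Grace: 0 + 11·2 + 5·3 + 3·2 = 43
Carol has the highest total.

Carol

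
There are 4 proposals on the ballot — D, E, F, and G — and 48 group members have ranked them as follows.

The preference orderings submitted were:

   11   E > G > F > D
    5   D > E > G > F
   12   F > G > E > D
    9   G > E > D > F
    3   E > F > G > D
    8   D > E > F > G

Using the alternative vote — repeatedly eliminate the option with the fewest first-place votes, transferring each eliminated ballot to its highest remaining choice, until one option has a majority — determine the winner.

E

Round 1: E 14, D 13, F 12, G 9. G has the fewest and is eliminated.
Round 2: E 23, D 13, F 12. F has the fewest and is eliminated.
Round 3: E 35, D 13. E has a majority.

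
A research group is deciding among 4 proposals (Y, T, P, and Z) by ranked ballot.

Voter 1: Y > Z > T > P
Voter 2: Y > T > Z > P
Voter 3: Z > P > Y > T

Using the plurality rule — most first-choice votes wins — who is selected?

Y

First-place vote totals:
  Y: 2
  T: 0
  P: 0
  Z: 1
Y has the most first-place votes.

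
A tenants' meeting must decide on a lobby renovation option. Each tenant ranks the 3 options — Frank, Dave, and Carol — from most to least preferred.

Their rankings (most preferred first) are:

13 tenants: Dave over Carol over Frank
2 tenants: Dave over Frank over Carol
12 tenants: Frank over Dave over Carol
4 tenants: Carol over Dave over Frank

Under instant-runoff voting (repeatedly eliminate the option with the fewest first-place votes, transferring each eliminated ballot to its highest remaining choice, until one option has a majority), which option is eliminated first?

Carol

Round 1: Dave 15, Frank 12, Carol 4. Carol has the fewest and is eliminated.
Round 2: Dave 19, Frank 12. Dave has a majority.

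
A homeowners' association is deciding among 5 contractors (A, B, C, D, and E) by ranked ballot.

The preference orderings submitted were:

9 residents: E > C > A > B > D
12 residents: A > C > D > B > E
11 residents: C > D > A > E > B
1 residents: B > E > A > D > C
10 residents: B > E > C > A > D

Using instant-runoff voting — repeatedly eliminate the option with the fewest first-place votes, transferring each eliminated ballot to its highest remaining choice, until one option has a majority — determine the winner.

C

Round 1: A 12, B 11, C 11, E 9, D 0. D has the fewest and is eliminated.
Round 2: A 12, B 11, C 11, E 9. E has the fewest and is eliminated.
Round 3: C 20, A 12, B 11. B has the fewest and is eliminated.
Round 4: C 30, A 13. C has a majority.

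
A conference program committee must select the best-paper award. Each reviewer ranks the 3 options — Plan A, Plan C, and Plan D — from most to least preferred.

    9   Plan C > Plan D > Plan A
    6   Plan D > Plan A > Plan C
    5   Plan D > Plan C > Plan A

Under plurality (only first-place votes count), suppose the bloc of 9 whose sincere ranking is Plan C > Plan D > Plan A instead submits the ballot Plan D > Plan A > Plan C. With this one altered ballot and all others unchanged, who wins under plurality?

Plan D

First-place totals with the altered ballot: Plan A 0, Plan C 0, Plan D 20.
The winner is unchanged: still Plan D.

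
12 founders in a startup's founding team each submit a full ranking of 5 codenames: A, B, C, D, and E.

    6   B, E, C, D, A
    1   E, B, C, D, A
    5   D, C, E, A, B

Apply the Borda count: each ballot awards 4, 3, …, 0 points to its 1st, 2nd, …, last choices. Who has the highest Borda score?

E

Borda scores:
  A: 6·0 + 0 + 5·1 = 5
  B: 6·4 + 3 + 5·0 = 27
  C: 6·2 + 2 + 5·3 = 29
  D: 6·1 + 1 + 5·4 = 27
  E: 6·3 + 4 + 5·2 = 32
E has the highest total.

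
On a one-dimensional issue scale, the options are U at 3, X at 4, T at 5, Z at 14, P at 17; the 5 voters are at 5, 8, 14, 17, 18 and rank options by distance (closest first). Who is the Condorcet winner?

With single-peaked preferences on a line, the Condorcet winner is the candidate closest to the median voter.
The median voter (position 14) is closest to Z at 14.
Check: Z vs X — voters closer to Z: 3 of 5.

Z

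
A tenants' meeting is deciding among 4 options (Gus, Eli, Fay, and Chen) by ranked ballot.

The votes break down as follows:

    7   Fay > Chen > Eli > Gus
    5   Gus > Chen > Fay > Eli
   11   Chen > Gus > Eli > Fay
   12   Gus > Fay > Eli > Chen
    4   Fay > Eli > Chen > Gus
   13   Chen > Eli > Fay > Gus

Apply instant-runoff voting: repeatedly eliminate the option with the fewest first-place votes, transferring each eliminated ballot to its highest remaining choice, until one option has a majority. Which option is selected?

Round 1: Chen 24, Gus 17, Fay 11, Eli 0. Eli has the fewest and is eliminated.
Round 2: Chen 24, Gus 17, Fay 11. Fay has the fewest and is eliminated.
Round 3: Chen 35, Gus 17. Chen has a majority.

Chen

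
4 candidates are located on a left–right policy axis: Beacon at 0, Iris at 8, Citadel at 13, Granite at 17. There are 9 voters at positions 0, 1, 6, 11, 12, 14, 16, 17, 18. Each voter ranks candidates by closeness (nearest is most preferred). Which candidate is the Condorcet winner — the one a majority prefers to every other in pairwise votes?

With single-peaked preferences on a line, the Condorcet winner is the candidate closest to the median voter.
The median voter (position 12) is closest to Citadel at 13.
Check: Citadel vs Beacon — voters closer to Citadel: 6 of 9.

Citadel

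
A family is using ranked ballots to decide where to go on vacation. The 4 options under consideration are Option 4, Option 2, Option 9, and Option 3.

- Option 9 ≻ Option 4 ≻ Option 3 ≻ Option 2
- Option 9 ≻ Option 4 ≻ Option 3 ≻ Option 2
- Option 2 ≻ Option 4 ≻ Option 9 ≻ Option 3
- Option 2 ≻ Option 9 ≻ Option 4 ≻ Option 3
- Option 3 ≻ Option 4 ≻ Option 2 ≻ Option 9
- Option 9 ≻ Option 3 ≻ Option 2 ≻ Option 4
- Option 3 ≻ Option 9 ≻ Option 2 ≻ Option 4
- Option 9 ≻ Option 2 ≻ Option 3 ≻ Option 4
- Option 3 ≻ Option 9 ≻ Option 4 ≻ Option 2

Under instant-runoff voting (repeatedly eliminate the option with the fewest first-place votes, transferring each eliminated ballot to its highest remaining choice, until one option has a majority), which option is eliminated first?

Round 1: Option 9 4, Option 3 3, Option 2 2, Option 4 0. Option 4 has the fewest and is eliminated.
Round 2: Option 9 4, Option 3 3, Option 2 2. Option 2 has the fewest and is eliminated.
Round 3: Option 9 6, Option 3 3. Option 9 has a majority.

Option 4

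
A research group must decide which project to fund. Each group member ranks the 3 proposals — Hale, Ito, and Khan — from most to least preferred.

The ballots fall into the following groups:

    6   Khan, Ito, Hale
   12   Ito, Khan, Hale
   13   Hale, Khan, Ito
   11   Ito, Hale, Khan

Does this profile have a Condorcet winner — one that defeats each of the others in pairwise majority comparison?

Yes

Head-to-head results (42 voters total):
Hale vs Ito: Ito wins 29–13.
Hale vs Khan: Hale wins 24–18.
Ito vs Khan: Ito wins 23–19.
Ito beats each rival — Hale (29–13), Khan (23–19) — so Ito is the Condorcet winner.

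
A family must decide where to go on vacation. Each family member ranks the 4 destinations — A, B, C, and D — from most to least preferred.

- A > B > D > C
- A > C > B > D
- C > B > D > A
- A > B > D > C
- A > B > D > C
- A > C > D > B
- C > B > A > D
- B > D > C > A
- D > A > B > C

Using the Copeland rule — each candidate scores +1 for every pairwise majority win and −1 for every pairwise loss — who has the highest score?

A

Pairwise results:
  A vs B: A wins 6–3.
  A vs C: A wins 6–3.
  A vs D: A wins 6–3.
  B vs C: B wins 5–4.
  B vs D: B wins 7–2.
  C vs D: D wins 5–4.
Copeland scores (wins − losses):
  A: 3 − 0 = 3
  B: 2 − 1 = 1
  C: 0 − 3 = -3
  D: 1 − 2 = -1
A has the best Copeland score.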